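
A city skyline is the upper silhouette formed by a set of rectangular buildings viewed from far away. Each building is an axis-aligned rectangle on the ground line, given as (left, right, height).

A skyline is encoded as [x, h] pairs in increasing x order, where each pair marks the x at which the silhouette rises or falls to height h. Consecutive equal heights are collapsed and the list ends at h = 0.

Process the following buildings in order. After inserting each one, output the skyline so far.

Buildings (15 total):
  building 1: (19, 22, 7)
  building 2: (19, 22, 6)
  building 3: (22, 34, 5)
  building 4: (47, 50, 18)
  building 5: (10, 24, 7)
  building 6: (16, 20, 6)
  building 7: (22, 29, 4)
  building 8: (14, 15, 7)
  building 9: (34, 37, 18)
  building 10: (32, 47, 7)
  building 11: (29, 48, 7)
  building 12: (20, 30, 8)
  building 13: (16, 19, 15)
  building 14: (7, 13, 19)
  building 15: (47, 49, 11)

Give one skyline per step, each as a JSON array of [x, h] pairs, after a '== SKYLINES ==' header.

== SKYLINES ==
[[19,7],[22,0]]
[[19,7],[22,0]]
[[19,7],[22,5],[34,0]]
[[19,7],[22,5],[34,0],[47,18],[50,0]]
[[10,7],[24,5],[34,0],[47,18],[50,0]]
[[10,7],[24,5],[34,0],[47,18],[50,0]]
[[10,7],[24,5],[34,0],[47,18],[50,0]]
[[10,7],[24,5],[34,0],[47,18],[50,0]]
[[10,7],[24,5],[34,18],[37,0],[47,18],[50,0]]
[[10,7],[24,5],[32,7],[34,18],[37,7],[47,18],[50,0]]
[[10,7],[24,5],[29,7],[34,18],[37,7],[47,18],[50,0]]
[[10,7],[20,8],[30,7],[34,18],[37,7],[47,18],[50,0]]
[[10,7],[16,15],[19,7],[20,8],[30,7],[34,18],[37,7],[47,18],[50,0]]
[[7,19],[13,7],[16,15],[19,7],[20,8],[30,7],[34,18],[37,7],[47,18],[50,0]]
[[7,19],[13,7],[16,15],[19,7],[20,8],[30,7],[34,18],[37,7],[47,18],[50,0]]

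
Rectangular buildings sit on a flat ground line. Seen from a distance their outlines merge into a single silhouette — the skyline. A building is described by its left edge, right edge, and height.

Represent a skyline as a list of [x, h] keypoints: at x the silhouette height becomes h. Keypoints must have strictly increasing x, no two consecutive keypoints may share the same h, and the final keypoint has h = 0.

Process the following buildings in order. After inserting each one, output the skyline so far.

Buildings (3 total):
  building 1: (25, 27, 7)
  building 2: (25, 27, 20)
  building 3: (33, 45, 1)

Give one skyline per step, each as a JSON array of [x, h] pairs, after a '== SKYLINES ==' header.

== SKYLINES ==
[[25,7],[27,0]]
[[25,20],[27,0]]
[[25,20],[27,0],[33,1],[45,0]]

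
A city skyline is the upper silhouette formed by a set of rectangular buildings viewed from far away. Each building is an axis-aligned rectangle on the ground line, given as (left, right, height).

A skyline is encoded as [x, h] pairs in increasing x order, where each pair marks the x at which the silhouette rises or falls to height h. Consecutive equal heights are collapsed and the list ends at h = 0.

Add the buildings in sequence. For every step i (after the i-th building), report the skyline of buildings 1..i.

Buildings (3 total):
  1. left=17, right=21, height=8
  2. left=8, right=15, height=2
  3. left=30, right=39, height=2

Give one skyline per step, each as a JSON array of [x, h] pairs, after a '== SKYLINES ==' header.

== SKYLINES ==
[[17,8],[21,0]]
[[8,2],[15,0],[17,8],[21,0]]
[[8,2],[15,0],[17,8],[21,0],[30,2],[39,0]]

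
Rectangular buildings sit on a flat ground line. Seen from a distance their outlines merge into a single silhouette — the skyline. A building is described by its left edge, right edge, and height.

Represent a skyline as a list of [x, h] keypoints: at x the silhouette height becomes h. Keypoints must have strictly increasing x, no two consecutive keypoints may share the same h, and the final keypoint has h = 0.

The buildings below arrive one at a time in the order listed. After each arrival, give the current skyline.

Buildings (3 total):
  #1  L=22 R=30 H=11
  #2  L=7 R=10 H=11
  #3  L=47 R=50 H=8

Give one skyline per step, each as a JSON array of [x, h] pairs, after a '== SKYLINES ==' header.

== SKYLINES ==
[[22,11],[30,0]]
[[7,11],[10,0],[22,11],[30,0]]
[[7,11],[10,0],[22,11],[30,0],[47,8],[50,0]]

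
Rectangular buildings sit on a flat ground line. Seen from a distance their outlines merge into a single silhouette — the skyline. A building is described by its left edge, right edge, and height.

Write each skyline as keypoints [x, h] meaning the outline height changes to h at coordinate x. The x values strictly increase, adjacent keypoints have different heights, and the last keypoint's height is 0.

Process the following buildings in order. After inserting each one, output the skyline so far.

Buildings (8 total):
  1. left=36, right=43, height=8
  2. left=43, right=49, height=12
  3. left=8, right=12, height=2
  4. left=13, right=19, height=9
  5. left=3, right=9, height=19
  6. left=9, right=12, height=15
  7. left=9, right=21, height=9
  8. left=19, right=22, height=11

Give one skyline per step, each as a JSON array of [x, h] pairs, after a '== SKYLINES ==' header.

== SKYLINES ==
[[36,8],[43,0]]
[[36,8],[43,12],[49,0]]
[[8,2],[12,0],[36,8],[43,12],[49,0]]
[[8,2],[12,0],[13,9],[19,0],[36,8],[43,12],[49,0]]
[[3,19],[9,2],[12,0],[13,9],[19,0],[36,8],[43,12],[49,0]]
[[3,19],[9,15],[12,0],[13,9],[19,0],[36,8],[43,12],[49,0]]
[[3,19],[9,15],[12,9],[21,0],[36,8],[43,12],[49,0]]
[[3,19],[9,15],[12,9],[19,11],[22,0],[36,8],[43,12],[49,0]]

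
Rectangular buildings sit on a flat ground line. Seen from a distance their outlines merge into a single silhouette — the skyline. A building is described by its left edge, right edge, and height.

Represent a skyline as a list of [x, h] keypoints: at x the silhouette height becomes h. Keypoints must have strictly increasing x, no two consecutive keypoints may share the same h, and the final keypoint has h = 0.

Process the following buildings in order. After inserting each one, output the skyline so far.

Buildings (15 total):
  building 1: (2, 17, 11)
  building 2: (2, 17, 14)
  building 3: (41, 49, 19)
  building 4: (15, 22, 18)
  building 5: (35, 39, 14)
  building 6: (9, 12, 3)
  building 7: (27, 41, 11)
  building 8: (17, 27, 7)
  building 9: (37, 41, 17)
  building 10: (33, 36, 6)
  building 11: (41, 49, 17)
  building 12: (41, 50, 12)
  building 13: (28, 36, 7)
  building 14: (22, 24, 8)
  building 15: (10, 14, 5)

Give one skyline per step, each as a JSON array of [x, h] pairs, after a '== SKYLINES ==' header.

== SKYLINES ==
[[2,11],[17,0]]
[[2,14],[17,0]]
[[2,14],[17,0],[41,19],[49,0]]
[[2,14],[15,18],[22,0],[41,19],[49,0]]
[[2,14],[15,18],[22,0],[35,14],[39,0],[41,19],[49,0]]
[[2,14],[15,18],[22,0],[35,14],[39,0],[41,19],[49,0]]
[[2,14],[15,18],[22,0],[27,11],[35,14],[39,11],[41,19],[49,0]]
[[2,14],[15,18],[22,7],[27,11],[35,14],[39,11],[41,19],[49,0]]
[[2,14],[15,18],[22,7],[27,11],[35,14],[37,17],[41,19],[49,0]]
[[2,14],[15,18],[22,7],[27,11],[35,14],[37,17],[41,19],[49,0]]
[[2,14],[15,18],[22,7],[27,11],[35,14],[37,17],[41,19],[49,0]]
[[2,14],[15,18],[22,7],[27,11],[35,14],[37,17],[41,19],[49,12],[50,0]]
[[2,14],[15,18],[22,7],[27,11],[35,14],[37,17],[41,19],[49,12],[50,0]]
[[2,14],[15,18],[22,8],[24,7],[27,11],[35,14],[37,17],[41,19],[49,12],[50,0]]
[[2,14],[15,18],[22,8],[24,7],[27,11],[35,14],[37,17],[41,19],[49,12],[50,0]]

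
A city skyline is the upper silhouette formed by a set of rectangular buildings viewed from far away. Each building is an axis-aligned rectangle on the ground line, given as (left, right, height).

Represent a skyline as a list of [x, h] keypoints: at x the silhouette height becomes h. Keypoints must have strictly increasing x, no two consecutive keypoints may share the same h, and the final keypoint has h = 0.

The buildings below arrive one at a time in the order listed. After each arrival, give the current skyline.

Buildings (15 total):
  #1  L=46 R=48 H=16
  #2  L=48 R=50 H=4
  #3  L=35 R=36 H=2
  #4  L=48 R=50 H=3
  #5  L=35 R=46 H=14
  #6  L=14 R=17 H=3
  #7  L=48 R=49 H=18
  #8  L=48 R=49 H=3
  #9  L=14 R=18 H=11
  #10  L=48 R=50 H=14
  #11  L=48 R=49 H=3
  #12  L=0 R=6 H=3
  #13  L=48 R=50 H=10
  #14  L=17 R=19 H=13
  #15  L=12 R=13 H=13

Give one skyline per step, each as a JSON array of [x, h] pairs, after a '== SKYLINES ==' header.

== SKYLINES ==
[[46,16],[48,0]]
[[46,16],[48,4],[50,0]]
[[35,2],[36,0],[46,16],[48,4],[50,0]]
[[35,2],[36,0],[46,16],[48,4],[50,0]]
[[35,14],[46,16],[48,4],[50,0]]
[[14,3],[17,0],[35,14],[46,16],[48,4],[50,0]]
[[14,3],[17,0],[35,14],[46,16],[48,18],[49,4],[50,0]]
[[14,3],[17,0],[35,14],[46,16],[48,18],[49,4],[50,0]]
[[14,11],[18,0],[35,14],[46,16],[48,18],[49,4],[50,0]]
[[14,11],[18,0],[35,14],[46,16],[48,18],[49,14],[50,0]]
[[14,11],[18,0],[35,14],[46,16],[48,18],[49,14],[50,0]]
[[0,3],[6,0],[14,11],[18,0],[35,14],[46,16],[48,18],[49,14],[50,0]]
[[0,3],[6,0],[14,11],[18,0],[35,14],[46,16],[48,18],[49,14],[50,0]]
[[0,3],[6,0],[14,11],[17,13],[19,0],[35,14],[46,16],[48,18],[49,14],[50,0]]
[[0,3],[6,0],[12,13],[13,0],[14,11],[17,13],[19,0],[35,14],[46,16],[48,18],[49,14],[50,0]]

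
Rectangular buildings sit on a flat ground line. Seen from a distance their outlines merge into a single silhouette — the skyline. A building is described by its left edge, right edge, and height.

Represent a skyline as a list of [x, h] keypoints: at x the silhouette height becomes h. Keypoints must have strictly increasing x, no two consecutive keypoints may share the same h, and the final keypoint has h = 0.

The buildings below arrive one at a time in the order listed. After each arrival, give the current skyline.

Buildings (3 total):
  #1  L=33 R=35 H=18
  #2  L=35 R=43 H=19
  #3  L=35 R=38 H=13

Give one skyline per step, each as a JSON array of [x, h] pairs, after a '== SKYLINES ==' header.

== SKYLINES ==
[[33,18],[35,0]]
[[33,18],[35,19],[43,0]]
[[33,18],[35,19],[43,0]]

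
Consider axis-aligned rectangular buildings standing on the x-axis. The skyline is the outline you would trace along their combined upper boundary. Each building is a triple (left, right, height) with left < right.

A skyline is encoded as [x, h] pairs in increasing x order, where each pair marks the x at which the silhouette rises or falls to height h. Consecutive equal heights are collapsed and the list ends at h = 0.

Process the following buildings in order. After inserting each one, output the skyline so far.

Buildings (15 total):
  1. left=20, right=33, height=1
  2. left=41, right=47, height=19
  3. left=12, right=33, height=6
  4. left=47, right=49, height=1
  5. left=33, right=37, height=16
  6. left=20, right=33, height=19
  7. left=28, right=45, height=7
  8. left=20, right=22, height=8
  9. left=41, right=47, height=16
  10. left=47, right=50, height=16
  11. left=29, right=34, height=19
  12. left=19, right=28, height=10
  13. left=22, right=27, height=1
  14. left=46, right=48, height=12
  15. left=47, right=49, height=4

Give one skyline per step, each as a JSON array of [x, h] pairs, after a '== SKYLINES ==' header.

== SKYLINES ==
[[20,1],[33,0]]
[[20,1],[33,0],[41,19],[47,0]]
[[12,6],[33,0],[41,19],[47,0]]
[[12,6],[33,0],[41,19],[47,1],[49,0]]
[[12,6],[33,16],[37,0],[41,19],[47,1],[49,0]]
[[12,6],[20,19],[33,16],[37,0],[41,19],[47,1],[49,0]]
[[12,6],[20,19],[33,16],[37,7],[41,19],[47,1],[49,0]]
[[12,6],[20,19],[33,16],[37,7],[41,19],[47,1],[49,0]]
[[12,6],[20,19],[33,16],[37,7],[41,19],[47,1],[49,0]]
[[12,6],[20,19],[33,16],[37,7],[41,19],[47,16],[50,0]]
[[12,6],[20,19],[34,16],[37,7],[41,19],[47,16],[50,0]]
[[12,6],[19,10],[20,19],[34,16],[37,7],[41,19],[47,16],[50,0]]
[[12,6],[19,10],[20,19],[34,16],[37,7],[41,19],[47,16],[50,0]]
[[12,6],[19,10],[20,19],[34,16],[37,7],[41,19],[47,16],[50,0]]
[[12,6],[19,10],[20,19],[34,16],[37,7],[41,19],[47,16],[50,0]]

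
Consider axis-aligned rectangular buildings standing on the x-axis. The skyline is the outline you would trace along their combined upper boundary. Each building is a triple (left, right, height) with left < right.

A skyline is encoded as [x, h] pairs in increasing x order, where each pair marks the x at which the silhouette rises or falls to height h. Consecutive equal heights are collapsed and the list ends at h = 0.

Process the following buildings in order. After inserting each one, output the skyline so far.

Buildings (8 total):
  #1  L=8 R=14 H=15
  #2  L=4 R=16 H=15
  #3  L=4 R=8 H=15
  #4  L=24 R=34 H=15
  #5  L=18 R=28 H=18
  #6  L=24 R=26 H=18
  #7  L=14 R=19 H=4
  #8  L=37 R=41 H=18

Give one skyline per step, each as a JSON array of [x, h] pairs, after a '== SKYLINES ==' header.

== SKYLINES ==
[[8,15],[14,0]]
[[4,15],[16,0]]
[[4,15],[16,0]]
[[4,15],[16,0],[24,15],[34,0]]
[[4,15],[16,0],[18,18],[28,15],[34,0]]
[[4,15],[16,0],[18,18],[28,15],[34,0]]
[[4,15],[16,4],[18,18],[28,15],[34,0]]
[[4,15],[16,4],[18,18],[28,15],[34,0],[37,18],[41,0]]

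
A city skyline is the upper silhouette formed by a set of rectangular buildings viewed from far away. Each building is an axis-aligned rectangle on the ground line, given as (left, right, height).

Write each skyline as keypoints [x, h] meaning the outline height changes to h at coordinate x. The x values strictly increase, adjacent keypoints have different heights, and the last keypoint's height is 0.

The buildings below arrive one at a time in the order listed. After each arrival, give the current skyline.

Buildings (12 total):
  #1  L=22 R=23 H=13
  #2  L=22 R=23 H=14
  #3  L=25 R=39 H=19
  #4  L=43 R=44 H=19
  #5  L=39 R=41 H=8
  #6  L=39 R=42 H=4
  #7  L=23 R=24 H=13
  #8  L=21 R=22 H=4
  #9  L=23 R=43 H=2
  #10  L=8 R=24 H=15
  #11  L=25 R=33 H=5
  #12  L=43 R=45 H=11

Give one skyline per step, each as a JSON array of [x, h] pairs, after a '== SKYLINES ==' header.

== SKYLINES ==
[[22,13],[23,0]]
[[22,14],[23,0]]
[[22,14],[23,0],[25,19],[39,0]]
[[22,14],[23,0],[25,19],[39,0],[43,19],[44,0]]
[[22,14],[23,0],[25,19],[39,8],[41,0],[43,19],[44,0]]
[[22,14],[23,0],[25,19],[39,8],[41,4],[42,0],[43,19],[44,0]]
[[22,14],[23,13],[24,0],[25,19],[39,8],[41,4],[42,0],[43,19],[44,0]]
[[21,4],[22,14],[23,13],[24,0],[25,19],[39,8],[41,4],[42,0],[43,19],[44,0]]
[[21,4],[22,14],[23,13],[24,2],[25,19],[39,8],[41,4],[42,2],[43,19],[44,0]]
[[8,15],[24,2],[25,19],[39,8],[41,4],[42,2],[43,19],[44,0]]
[[8,15],[24,2],[25,19],[39,8],[41,4],[42,2],[43,19],[44,0]]
[[8,15],[24,2],[25,19],[39,8],[41,4],[42,2],[43,19],[44,11],[45,0]]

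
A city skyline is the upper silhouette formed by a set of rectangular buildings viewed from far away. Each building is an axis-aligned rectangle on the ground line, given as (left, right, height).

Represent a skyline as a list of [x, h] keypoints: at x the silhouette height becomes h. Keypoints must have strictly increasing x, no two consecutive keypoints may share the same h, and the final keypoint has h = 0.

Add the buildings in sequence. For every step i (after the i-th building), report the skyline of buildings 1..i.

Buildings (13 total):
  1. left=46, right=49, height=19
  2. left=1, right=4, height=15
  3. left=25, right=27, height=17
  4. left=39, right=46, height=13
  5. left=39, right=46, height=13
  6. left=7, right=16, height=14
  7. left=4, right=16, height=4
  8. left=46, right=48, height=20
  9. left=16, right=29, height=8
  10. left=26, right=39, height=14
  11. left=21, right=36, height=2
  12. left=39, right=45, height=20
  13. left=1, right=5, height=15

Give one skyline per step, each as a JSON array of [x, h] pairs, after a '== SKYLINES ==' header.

== SKYLINES ==
[[46,19],[49,0]]
[[1,15],[4,0],[46,19],[49,0]]
[[1,15],[4,0],[25,17],[27,0],[46,19],[49,0]]
[[1,15],[4,0],[25,17],[27,0],[39,13],[46,19],[49,0]]
[[1,15],[4,0],[25,17],[27,0],[39,13],[46,19],[49,0]]
[[1,15],[4,0],[7,14],[16,0],[25,17],[27,0],[39,13],[46,19],[49,0]]
[[1,15],[4,4],[7,14],[16,0],[25,17],[27,0],[39,13],[46,19],[49,0]]
[[1,15],[4,4],[7,14],[16,0],[25,17],[27,0],[39,13],[46,20],[48,19],[49,0]]
[[1,15],[4,4],[7,14],[16,8],[25,17],[27,8],[29,0],[39,13],[46,20],[48,19],[49,0]]
[[1,15],[4,4],[7,14],[16,8],[25,17],[27,14],[39,13],[46,20],[48,19],[49,0]]
[[1,15],[4,4],[7,14],[16,8],[25,17],[27,14],[39,13],[46,20],[48,19],[49,0]]
[[1,15],[4,4],[7,14],[16,8],[25,17],[27,14],[39,20],[45,13],[46,20],[48,19],[49,0]]
[[1,15],[5,4],[7,14],[16,8],[25,17],[27,14],[39,20],[45,13],[46,20],[48,19],[49,0]]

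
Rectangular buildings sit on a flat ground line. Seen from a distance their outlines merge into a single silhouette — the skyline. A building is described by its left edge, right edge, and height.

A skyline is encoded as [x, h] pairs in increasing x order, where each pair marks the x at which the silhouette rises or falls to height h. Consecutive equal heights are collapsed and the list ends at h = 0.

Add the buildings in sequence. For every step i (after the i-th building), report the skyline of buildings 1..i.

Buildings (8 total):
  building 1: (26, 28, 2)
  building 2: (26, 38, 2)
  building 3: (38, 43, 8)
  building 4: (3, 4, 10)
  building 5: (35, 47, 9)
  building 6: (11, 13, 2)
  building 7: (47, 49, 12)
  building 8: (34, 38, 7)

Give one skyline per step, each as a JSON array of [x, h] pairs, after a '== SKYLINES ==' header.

== SKYLINES ==
[[26,2],[28,0]]
[[26,2],[38,0]]
[[26,2],[38,8],[43,0]]
[[3,10],[4,0],[26,2],[38,8],[43,0]]
[[3,10],[4,0],[26,2],[35,9],[47,0]]
[[3,10],[4,0],[11,2],[13,0],[26,2],[35,9],[47,0]]
[[3,10],[4,0],[11,2],[13,0],[26,2],[35,9],[47,12],[49,0]]
[[3,10],[4,0],[11,2],[13,0],[26,2],[34,7],[35,9],[47,12],[49,0]]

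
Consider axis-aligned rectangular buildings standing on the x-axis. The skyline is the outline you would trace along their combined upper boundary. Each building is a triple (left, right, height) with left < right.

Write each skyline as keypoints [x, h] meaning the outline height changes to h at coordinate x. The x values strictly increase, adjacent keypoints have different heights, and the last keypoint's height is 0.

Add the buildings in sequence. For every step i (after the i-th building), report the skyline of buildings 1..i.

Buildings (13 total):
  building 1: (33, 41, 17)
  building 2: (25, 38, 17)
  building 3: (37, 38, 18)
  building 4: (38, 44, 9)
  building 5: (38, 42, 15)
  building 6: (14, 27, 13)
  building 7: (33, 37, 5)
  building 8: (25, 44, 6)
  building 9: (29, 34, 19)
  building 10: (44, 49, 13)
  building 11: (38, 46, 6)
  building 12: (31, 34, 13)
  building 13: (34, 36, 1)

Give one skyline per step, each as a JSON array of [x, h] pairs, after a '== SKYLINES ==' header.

== SKYLINES ==
[[33,17],[41,0]]
[[25,17],[41,0]]
[[25,17],[37,18],[38,17],[41,0]]
[[25,17],[37,18],[38,17],[41,9],[44,0]]
[[25,17],[37,18],[38,17],[41,15],[42,9],[44,0]]
[[14,13],[25,17],[37,18],[38,17],[41,15],[42,9],[44,0]]
[[14,13],[25,17],[37,18],[38,17],[41,15],[42,9],[44,0]]
[[14,13],[25,17],[37,18],[38,17],[41,15],[42,9],[44,0]]
[[14,13],[25,17],[29,19],[34,17],[37,18],[38,17],[41,15],[42,9],[44,0]]
[[14,13],[25,17],[29,19],[34,17],[37,18],[38,17],[41,15],[42,9],[44,13],[49,0]]
[[14,13],[25,17],[29,19],[34,17],[37,18],[38,17],[41,15],[42,9],[44,13],[49,0]]
[[14,13],[25,17],[29,19],[34,17],[37,18],[38,17],[41,15],[42,9],[44,13],[49,0]]
[[14,13],[25,17],[29,19],[34,17],[37,18],[38,17],[41,15],[42,9],[44,13],[49,0]]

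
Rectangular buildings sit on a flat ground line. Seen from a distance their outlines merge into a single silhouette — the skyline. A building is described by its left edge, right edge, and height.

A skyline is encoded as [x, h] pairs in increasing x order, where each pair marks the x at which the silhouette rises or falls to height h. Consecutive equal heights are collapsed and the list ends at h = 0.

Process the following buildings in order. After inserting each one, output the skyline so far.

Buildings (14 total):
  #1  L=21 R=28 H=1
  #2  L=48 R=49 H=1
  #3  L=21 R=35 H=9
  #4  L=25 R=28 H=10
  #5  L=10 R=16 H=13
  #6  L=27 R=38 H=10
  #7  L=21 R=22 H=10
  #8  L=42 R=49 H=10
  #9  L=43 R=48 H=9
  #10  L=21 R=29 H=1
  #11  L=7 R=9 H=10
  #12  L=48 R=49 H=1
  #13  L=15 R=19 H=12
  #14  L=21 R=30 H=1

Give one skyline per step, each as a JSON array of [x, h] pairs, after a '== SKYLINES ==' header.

== SKYLINES ==
[[21,1],[28,0]]
[[21,1],[28,0],[48,1],[49,0]]
[[21,9],[35,0],[48,1],[49,0]]
[[21,9],[25,10],[28,9],[35,0],[48,1],[49,0]]
[[10,13],[16,0],[21,9],[25,10],[28,9],[35,0],[48,1],[49,0]]
[[10,13],[16,0],[21,9],[25,10],[38,0],[48,1],[49,0]]
[[10,13],[16,0],[21,10],[22,9],[25,10],[38,0],[48,1],[49,0]]
[[10,13],[16,0],[21,10],[22,9],[25,10],[38,0],[42,10],[49,0]]
[[10,13],[16,0],[21,10],[22,9],[25,10],[38,0],[42,10],[49,0]]
[[10,13],[16,0],[21,10],[22,9],[25,10],[38,0],[42,10],[49,0]]
[[7,10],[9,0],[10,13],[16,0],[21,10],[22,9],[25,10],[38,0],[42,10],[49,0]]
[[7,10],[9,0],[10,13],[16,0],[21,10],[22,9],[25,10],[38,0],[42,10],[49,0]]
[[7,10],[9,0],[10,13],[16,12],[19,0],[21,10],[22,9],[25,10],[38,0],[42,10],[49,0]]
[[7,10],[9,0],[10,13],[16,12],[19,0],[21,10],[22,9],[25,10],[38,0],[42,10],[49,0]]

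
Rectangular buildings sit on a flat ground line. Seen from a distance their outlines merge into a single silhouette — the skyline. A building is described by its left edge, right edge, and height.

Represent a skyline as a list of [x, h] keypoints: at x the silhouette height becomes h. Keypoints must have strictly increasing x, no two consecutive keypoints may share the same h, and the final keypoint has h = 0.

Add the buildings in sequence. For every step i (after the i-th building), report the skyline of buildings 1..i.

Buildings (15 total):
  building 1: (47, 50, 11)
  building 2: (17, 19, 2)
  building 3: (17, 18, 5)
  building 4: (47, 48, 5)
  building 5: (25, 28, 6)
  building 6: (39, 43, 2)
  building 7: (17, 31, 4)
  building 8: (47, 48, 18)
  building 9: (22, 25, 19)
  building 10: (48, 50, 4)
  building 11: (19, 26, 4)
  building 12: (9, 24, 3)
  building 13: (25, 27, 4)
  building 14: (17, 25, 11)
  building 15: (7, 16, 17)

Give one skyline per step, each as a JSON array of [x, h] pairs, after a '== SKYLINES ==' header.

== SKYLINES ==
[[47,11],[50,0]]
[[17,2],[19,0],[47,11],[50,0]]
[[17,5],[18,2],[19,0],[47,11],[50,0]]
[[17,5],[18,2],[19,0],[47,11],[50,0]]
[[17,5],[18,2],[19,0],[25,6],[28,0],[47,11],[50,0]]
[[17,5],[18,2],[19,0],[25,6],[28,0],[39,2],[43,0],[47,11],[50,0]]
[[17,5],[18,4],[25,6],[28,4],[31,0],[39,2],[43,0],[47,11],[50,0]]
[[17,5],[18,4],[25,6],[28,4],[31,0],[39,2],[43,0],[47,18],[48,11],[50,0]]
[[17,5],[18,4],[22,19],[25,6],[28,4],[31,0],[39,2],[43,0],[47,18],[48,11],[50,0]]
[[17,5],[18,4],[22,19],[25,6],[28,4],[31,0],[39,2],[43,0],[47,18],[48,11],[50,0]]
[[17,5],[18,4],[22,19],[25,6],[28,4],[31,0],[39,2],[43,0],[47,18],[48,11],[50,0]]
[[9,3],[17,5],[18,4],[22,19],[25,6],[28,4],[31,0],[39,2],[43,0],[47,18],[48,11],[50,0]]
[[9,3],[17,5],[18,4],[22,19],[25,6],[28,4],[31,0],[39,2],[43,0],[47,18],[48,11],[50,0]]
[[9,3],[17,11],[22,19],[25,6],[28,4],[31,0],[39,2],[43,0],[47,18],[48,11],[50,0]]
[[7,17],[16,3],[17,11],[22,19],[25,6],[28,4],[31,0],[39,2],[43,0],[47,18],[48,11],[50,0]]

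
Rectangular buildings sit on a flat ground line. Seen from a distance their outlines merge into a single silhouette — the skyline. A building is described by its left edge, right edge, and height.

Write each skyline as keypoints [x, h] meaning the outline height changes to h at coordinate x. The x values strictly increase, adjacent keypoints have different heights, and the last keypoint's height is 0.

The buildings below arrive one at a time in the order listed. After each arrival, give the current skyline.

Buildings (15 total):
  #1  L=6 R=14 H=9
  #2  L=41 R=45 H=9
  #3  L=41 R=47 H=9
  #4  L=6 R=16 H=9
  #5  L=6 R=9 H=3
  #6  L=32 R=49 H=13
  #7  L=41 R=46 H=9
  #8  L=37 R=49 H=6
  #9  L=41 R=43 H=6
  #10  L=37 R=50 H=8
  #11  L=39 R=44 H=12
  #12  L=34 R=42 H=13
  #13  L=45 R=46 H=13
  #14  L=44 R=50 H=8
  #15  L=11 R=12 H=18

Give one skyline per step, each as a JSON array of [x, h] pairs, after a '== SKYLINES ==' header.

== SKYLINES ==
[[6,9],[14,0]]
[[6,9],[14,0],[41,9],[45,0]]
[[6,9],[14,0],[41,9],[47,0]]
[[6,9],[16,0],[41,9],[47,0]]
[[6,9],[16,0],[41,9],[47,0]]
[[6,9],[16,0],[32,13],[49,0]]
[[6,9],[16,0],[32,13],[49,0]]
[[6,9],[16,0],[32,13],[49,0]]
[[6,9],[16,0],[32,13],[49,0]]
[[6,9],[16,0],[32,13],[49,8],[50,0]]
[[6,9],[16,0],[32,13],[49,8],[50,0]]
[[6,9],[16,0],[32,13],[49,8],[50,0]]
[[6,9],[16,0],[32,13],[49,8],[50,0]]
[[6,9],[16,0],[32,13],[49,8],[50,0]]
[[6,9],[11,18],[12,9],[16,0],[32,13],[49,8],[50,0]]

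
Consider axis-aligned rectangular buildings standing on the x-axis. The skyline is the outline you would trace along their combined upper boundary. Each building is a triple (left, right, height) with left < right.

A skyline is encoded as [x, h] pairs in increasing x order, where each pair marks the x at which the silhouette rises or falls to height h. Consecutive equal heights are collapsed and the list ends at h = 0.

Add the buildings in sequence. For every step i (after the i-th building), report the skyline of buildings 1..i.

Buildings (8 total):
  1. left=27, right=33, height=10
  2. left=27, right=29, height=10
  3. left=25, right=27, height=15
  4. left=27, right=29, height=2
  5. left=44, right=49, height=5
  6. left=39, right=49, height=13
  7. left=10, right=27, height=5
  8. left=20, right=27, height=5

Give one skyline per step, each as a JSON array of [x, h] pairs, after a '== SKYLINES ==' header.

== SKYLINES ==
[[27,10],[33,0]]
[[27,10],[33,0]]
[[25,15],[27,10],[33,0]]
[[25,15],[27,10],[33,0]]
[[25,15],[27,10],[33,0],[44,5],[49,0]]
[[25,15],[27,10],[33,0],[39,13],[49,0]]
[[10,5],[25,15],[27,10],[33,0],[39,13],[49,0]]
[[10,5],[25,15],[27,10],[33,0],[39,13],[49,0]]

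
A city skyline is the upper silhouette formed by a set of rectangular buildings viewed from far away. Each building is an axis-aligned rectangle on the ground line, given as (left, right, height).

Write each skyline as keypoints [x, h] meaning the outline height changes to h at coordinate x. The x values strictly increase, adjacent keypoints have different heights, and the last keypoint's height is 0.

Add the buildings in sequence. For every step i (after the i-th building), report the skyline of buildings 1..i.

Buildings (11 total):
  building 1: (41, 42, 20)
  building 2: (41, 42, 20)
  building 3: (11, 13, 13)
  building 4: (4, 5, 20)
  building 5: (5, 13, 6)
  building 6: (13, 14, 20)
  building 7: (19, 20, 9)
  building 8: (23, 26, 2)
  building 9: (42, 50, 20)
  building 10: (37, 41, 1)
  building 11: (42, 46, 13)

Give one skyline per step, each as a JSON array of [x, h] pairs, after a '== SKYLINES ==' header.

== SKYLINES ==
[[41,20],[42,0]]
[[41,20],[42,0]]
[[11,13],[13,0],[41,20],[42,0]]
[[4,20],[5,0],[11,13],[13,0],[41,20],[42,0]]
[[4,20],[5,6],[11,13],[13,0],[41,20],[42,0]]
[[4,20],[5,6],[11,13],[13,20],[14,0],[41,20],[42,0]]
[[4,20],[5,6],[11,13],[13,20],[14,0],[19,9],[20,0],[41,20],[42,0]]
[[4,20],[5,6],[11,13],[13,20],[14,0],[19,9],[20,0],[23,2],[26,0],[41,20],[42,0]]
[[4,20],[5,6],[11,13],[13,20],[14,0],[19,9],[20,0],[23,2],[26,0],[41,20],[50,0]]
[[4,20],[5,6],[11,13],[13,20],[14,0],[19,9],[20,0],[23,2],[26,0],[37,1],[41,20],[50,0]]
[[4,20],[5,6],[11,13],[13,20],[14,0],[19,9],[20,0],[23,2],[26,0],[37,1],[41,20],[50,0]]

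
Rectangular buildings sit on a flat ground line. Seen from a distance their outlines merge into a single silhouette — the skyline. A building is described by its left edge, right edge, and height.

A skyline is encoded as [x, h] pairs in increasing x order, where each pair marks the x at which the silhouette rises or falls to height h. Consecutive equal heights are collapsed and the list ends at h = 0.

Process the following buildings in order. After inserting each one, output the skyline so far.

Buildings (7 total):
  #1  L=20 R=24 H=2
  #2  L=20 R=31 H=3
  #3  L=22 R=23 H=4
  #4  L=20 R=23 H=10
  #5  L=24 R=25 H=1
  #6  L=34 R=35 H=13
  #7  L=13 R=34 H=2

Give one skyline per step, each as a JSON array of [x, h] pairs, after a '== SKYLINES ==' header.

== SKYLINES ==
[[20,2],[24,0]]
[[20,3],[31,0]]
[[20,3],[22,4],[23,3],[31,0]]
[[20,10],[23,3],[31,0]]
[[20,10],[23,3],[31,0]]
[[20,10],[23,3],[31,0],[34,13],[35,0]]
[[13,2],[20,10],[23,3],[31,2],[34,13],[35,0]]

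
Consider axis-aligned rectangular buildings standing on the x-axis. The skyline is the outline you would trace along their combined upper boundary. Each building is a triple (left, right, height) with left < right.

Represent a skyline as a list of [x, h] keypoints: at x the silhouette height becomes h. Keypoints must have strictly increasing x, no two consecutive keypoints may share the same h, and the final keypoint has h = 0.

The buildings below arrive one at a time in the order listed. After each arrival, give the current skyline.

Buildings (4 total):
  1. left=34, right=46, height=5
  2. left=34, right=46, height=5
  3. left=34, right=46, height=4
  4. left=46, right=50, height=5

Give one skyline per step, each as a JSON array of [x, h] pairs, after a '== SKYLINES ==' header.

== SKYLINES ==
[[34,5],[46,0]]
[[34,5],[46,0]]
[[34,5],[46,0]]
[[34,5],[50,0]]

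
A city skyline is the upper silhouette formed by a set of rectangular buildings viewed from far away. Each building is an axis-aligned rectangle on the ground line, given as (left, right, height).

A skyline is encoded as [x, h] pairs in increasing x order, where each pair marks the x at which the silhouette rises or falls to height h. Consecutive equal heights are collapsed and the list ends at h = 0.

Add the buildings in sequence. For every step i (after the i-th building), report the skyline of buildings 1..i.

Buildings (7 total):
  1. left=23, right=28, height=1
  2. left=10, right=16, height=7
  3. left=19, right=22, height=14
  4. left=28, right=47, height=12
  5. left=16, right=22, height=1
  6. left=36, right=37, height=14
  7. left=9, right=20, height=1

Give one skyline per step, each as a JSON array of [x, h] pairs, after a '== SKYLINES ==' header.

== SKYLINES ==
[[23,1],[28,0]]
[[10,7],[16,0],[23,1],[28,0]]
[[10,7],[16,0],[19,14],[22,0],[23,1],[28,0]]
[[10,7],[16,0],[19,14],[22,0],[23,1],[28,12],[47,0]]
[[10,7],[16,1],[19,14],[22,0],[23,1],[28,12],[47,0]]
[[10,7],[16,1],[19,14],[22,0],[23,1],[28,12],[36,14],[37,12],[47,0]]
[[9,1],[10,7],[16,1],[19,14],[22,0],[23,1],[28,12],[36,14],[37,12],[47,0]]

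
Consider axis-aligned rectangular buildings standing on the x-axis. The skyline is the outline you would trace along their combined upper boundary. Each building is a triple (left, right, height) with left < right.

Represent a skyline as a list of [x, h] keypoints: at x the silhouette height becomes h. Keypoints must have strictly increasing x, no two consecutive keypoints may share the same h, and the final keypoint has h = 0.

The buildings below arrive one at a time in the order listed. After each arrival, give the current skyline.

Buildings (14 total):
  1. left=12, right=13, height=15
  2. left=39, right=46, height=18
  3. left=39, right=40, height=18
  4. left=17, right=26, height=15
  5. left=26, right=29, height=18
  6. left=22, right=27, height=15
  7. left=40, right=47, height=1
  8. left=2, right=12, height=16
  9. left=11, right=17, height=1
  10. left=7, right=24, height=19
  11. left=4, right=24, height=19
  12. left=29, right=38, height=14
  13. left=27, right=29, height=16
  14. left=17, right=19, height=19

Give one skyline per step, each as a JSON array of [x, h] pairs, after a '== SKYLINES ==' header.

== SKYLINES ==
[[12,15],[13,0]]
[[12,15],[13,0],[39,18],[46,0]]
[[12,15],[13,0],[39,18],[46,0]]
[[12,15],[13,0],[17,15],[26,0],[39,18],[46,0]]
[[12,15],[13,0],[17,15],[26,18],[29,0],[39,18],[46,0]]
[[12,15],[13,0],[17,15],[26,18],[29,0],[39,18],[46,0]]
[[12,15],[13,0],[17,15],[26,18],[29,0],[39,18],[46,1],[47,0]]
[[2,16],[12,15],[13,0],[17,15],[26,18],[29,0],[39,18],[46,1],[47,0]]
[[2,16],[12,15],[13,1],[17,15],[26,18],[29,0],[39,18],[46,1],[47,0]]
[[2,16],[7,19],[24,15],[26,18],[29,0],[39,18],[46,1],[47,0]]
[[2,16],[4,19],[24,15],[26,18],[29,0],[39,18],[46,1],[47,0]]
[[2,16],[4,19],[24,15],[26,18],[29,14],[38,0],[39,18],[46,1],[47,0]]
[[2,16],[4,19],[24,15],[26,18],[29,14],[38,0],[39,18],[46,1],[47,0]]
[[2,16],[4,19],[24,15],[26,18],[29,14],[38,0],[39,18],[46,1],[47,0]]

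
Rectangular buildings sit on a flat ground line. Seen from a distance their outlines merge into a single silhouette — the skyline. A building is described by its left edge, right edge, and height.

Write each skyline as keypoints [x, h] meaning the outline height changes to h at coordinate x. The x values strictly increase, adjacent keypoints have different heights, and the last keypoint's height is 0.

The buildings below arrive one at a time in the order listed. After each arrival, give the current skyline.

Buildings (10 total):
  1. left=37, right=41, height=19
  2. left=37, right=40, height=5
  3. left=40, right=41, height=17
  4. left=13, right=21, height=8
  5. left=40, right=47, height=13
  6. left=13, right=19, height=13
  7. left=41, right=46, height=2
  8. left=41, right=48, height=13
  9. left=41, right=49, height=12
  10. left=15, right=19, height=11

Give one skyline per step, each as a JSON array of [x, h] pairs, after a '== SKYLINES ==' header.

== SKYLINES ==
[[37,19],[41,0]]
[[37,19],[41,0]]
[[37,19],[41,0]]
[[13,8],[21,0],[37,19],[41,0]]
[[13,8],[21,0],[37,19],[41,13],[47,0]]
[[13,13],[19,8],[21,0],[37,19],[41,13],[47,0]]
[[13,13],[19,8],[21,0],[37,19],[41,13],[47,0]]
[[13,13],[19,8],[21,0],[37,19],[41,13],[48,0]]
[[13,13],[19,8],[21,0],[37,19],[41,13],[48,12],[49,0]]
[[13,13],[19,8],[21,0],[37,19],[41,13],[48,12],[49,0]]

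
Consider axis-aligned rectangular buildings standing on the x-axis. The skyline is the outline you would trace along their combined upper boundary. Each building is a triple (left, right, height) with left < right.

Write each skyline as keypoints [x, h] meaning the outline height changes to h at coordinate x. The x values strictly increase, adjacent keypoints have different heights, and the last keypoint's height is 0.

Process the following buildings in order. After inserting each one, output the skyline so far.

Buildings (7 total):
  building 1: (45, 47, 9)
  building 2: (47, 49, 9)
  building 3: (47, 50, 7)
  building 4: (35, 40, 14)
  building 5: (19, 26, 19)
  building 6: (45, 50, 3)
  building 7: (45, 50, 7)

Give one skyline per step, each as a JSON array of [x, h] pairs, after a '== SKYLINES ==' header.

== SKYLINES ==
[[45,9],[47,0]]
[[45,9],[49,0]]
[[45,9],[49,7],[50,0]]
[[35,14],[40,0],[45,9],[49,7],[50,0]]
[[19,19],[26,0],[35,14],[40,0],[45,9],[49,7],[50,0]]
[[19,19],[26,0],[35,14],[40,0],[45,9],[49,7],[50,0]]
[[19,19],[26,0],[35,14],[40,0],[45,9],[49,7],[50,0]]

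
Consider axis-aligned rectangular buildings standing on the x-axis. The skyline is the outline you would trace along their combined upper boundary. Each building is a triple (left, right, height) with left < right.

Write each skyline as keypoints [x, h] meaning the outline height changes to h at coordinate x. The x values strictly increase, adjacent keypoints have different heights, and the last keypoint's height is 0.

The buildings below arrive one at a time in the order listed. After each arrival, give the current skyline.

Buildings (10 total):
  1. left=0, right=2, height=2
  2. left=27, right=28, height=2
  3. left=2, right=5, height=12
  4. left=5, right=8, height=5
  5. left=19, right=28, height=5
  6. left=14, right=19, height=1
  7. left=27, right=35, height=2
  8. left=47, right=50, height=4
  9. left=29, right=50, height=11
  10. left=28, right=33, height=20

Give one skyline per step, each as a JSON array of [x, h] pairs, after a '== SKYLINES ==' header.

== SKYLINES ==
[[0,2],[2,0]]
[[0,2],[2,0],[27,2],[28,0]]
[[0,2],[2,12],[5,0],[27,2],[28,0]]
[[0,2],[2,12],[5,5],[8,0],[27,2],[28,0]]
[[0,2],[2,12],[5,5],[8,0],[19,5],[28,0]]
[[0,2],[2,12],[5,5],[8,0],[14,1],[19,5],[28,0]]
[[0,2],[2,12],[5,5],[8,0],[14,1],[19,5],[28,2],[35,0]]
[[0,2],[2,12],[5,5],[8,0],[14,1],[19,5],[28,2],[35,0],[47,4],[50,0]]
[[0,2],[2,12],[5,5],[8,0],[14,1],[19,5],[28,2],[29,11],[50,0]]
[[0,2],[2,12],[5,5],[8,0],[14,1],[19,5],[28,20],[33,11],[50,0]]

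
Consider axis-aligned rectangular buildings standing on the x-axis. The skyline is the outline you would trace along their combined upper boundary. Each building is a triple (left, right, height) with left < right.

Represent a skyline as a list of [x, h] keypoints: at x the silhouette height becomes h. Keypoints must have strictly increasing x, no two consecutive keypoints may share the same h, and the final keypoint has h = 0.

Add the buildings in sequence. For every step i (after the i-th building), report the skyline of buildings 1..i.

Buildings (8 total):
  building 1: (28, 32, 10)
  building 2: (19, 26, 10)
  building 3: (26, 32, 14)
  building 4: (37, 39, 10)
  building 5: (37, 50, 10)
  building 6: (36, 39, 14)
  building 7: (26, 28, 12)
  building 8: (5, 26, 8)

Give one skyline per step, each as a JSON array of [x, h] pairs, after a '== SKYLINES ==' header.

== SKYLINES ==
[[28,10],[32,0]]
[[19,10],[26,0],[28,10],[32,0]]
[[19,10],[26,14],[32,0]]
[[19,10],[26,14],[32,0],[37,10],[39,0]]
[[19,10],[26,14],[32,0],[37,10],[50,0]]
[[19,10],[26,14],[32,0],[36,14],[39,10],[50,0]]
[[19,10],[26,14],[32,0],[36,14],[39,10],[50,0]]
[[5,8],[19,10],[26,14],[32,0],[36,14],[39,10],[50,0]]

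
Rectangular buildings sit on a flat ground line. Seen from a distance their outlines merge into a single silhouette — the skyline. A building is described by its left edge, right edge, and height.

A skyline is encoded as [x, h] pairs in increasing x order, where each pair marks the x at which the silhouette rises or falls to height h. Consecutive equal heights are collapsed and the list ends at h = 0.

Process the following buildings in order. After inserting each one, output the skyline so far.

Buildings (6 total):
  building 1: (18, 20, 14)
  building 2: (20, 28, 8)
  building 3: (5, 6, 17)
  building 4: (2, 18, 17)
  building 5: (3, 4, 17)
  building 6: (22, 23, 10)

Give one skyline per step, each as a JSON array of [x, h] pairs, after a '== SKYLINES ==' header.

== SKYLINES ==
[[18,14],[20,0]]
[[18,14],[20,8],[28,0]]
[[5,17],[6,0],[18,14],[20,8],[28,0]]
[[2,17],[18,14],[20,8],[28,0]]
[[2,17],[18,14],[20,8],[28,0]]
[[2,17],[18,14],[20,8],[22,10],[23,8],[28,0]]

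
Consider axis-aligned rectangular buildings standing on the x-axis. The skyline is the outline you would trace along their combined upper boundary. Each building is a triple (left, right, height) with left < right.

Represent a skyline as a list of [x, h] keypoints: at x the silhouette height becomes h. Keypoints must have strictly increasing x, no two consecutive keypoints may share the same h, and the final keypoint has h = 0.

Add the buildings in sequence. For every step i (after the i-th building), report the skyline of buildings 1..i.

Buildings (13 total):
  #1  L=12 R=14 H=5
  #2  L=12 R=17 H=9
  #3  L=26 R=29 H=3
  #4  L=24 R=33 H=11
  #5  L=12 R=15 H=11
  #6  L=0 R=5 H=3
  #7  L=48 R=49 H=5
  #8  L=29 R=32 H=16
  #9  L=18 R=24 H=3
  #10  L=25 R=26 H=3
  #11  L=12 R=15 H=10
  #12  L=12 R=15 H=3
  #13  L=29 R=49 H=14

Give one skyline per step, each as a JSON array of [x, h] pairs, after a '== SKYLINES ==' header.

== SKYLINES ==
[[12,5],[14,0]]
[[12,9],[17,0]]
[[12,9],[17,0],[26,3],[29,0]]
[[12,9],[17,0],[24,11],[33,0]]
[[12,11],[15,9],[17,0],[24,11],[33,0]]
[[0,3],[5,0],[12,11],[15,9],[17,0],[24,11],[33,0]]
[[0,3],[5,0],[12,11],[15,9],[17,0],[24,11],[33,0],[48,5],[49,0]]
[[0,3],[5,0],[12,11],[15,9],[17,0],[24,11],[29,16],[32,11],[33,0],[48,5],[49,0]]
[[0,3],[5,0],[12,11],[15,9],[17,0],[18,3],[24,11],[29,16],[32,11],[33,0],[48,5],[49,0]]
[[0,3],[5,0],[12,11],[15,9],[17,0],[18,3],[24,11],[29,16],[32,11],[33,0],[48,5],[49,0]]
[[0,3],[5,0],[12,11],[15,9],[17,0],[18,3],[24,11],[29,16],[32,11],[33,0],[48,5],[49,0]]
[[0,3],[5,0],[12,11],[15,9],[17,0],[18,3],[24,11],[29,16],[32,11],[33,0],[48,5],[49,0]]
[[0,3],[5,0],[12,11],[15,9],[17,0],[18,3],[24,11],[29,16],[32,14],[49,0]]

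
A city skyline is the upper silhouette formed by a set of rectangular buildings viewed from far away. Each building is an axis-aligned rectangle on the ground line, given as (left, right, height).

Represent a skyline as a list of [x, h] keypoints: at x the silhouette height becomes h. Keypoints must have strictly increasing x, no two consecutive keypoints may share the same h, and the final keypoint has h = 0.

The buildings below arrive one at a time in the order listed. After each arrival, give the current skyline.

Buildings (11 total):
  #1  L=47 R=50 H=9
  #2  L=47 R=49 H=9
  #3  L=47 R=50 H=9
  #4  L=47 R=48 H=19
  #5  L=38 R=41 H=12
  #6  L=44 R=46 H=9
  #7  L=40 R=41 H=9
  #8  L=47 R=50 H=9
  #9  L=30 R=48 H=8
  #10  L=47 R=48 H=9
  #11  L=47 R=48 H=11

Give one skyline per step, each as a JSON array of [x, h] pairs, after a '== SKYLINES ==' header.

== SKYLINES ==
[[47,9],[50,0]]
[[47,9],[50,0]]
[[47,9],[50,0]]
[[47,19],[48,9],[50,0]]
[[38,12],[41,0],[47,19],[48,9],[50,0]]
[[38,12],[41,0],[44,9],[46,0],[47,19],[48,9],[50,0]]
[[38,12],[41,0],[44,9],[46,0],[47,19],[48,9],[50,0]]
[[38,12],[41,0],[44,9],[46,0],[47,19],[48,9],[50,0]]
[[30,8],[38,12],[41,8],[44,9],[46,8],[47,19],[48,9],[50,0]]
[[30,8],[38,12],[41,8],[44,9],[46,8],[47,19],[48,9],[50,0]]
[[30,8],[38,12],[41,8],[44,9],[46,8],[47,19],[48,9],[50,0]]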